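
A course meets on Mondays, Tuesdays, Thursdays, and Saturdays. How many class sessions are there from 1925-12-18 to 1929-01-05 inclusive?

637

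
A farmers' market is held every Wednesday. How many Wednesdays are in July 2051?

4

July 1, 2051 is a Saturday.
That's 31 days from start to end, counting both.
31 = 7 × 4 + 3, so there are 4 full weeks plus 3 extra days.
Each full week contributes one Wednesday: 4 so far.
The 3 extra days are Sat, Sun, Mon — none qualify.
Total: 4 + 0 = 4.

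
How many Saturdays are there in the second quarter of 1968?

13

1 April 1968 is a Monday.
The range spans 91 days (inclusive of both endpoints).
91 = 7 × 13, so the span is exactly 13 full weeks.
Each full week contributes one Saturday: 13 so far.
Total: 13.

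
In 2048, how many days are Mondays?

52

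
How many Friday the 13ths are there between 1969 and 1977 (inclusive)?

14

Friday-the-13ths by year:
1969: Jun
1970: Feb, Mar, Nov
1971: Aug
1972: Oct
1973: Apr, Jul
1974: Sep, Dec
1975: Jun
1976: Feb, Aug
1977: May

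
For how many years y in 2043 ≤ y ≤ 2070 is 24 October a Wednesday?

Day of week of October 24 in each year:
2043: Sat, 2044: Mon, 2045: Tue, 2046: Wed ✓, 2047: Thu, 2048: Sat, 2049: Sun, 2050: Mon, 2051: Tue, 2052: Thu, 2053: Fri, 2054: Sat, 2055: Sun, 2056: Tue, 2057: Wed ✓, 2058: Thu, 2059: Fri, 2060: Sun, 2061: Mon, 2062: Tue, 2063: Wed ✓, 2064: Fri, 2065: Sat, 2066: Sun, 2067: Mon, 2068: Wed ✓, 2069: Thu, 2070: Fri
Wednesdays: 2046, 2057, 2063, 2068.

4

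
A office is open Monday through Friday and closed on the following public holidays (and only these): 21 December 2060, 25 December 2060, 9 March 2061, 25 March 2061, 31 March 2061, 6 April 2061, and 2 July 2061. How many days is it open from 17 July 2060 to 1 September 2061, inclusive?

289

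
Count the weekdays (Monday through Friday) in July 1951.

22 weekdays

1951-07-01 is a Sunday.
The range spans 31 days (inclusive of both endpoints).
31 = 7 × 4 + 3, so there are 4 full weeks plus 3 extra days.
Each full week contributes 5 weekdays (Mon–Fri): 4 × 5 = 20.
The 3 extra days are Sunday, Monday, Tuesday — 2 of them qualify.
Total: 20 + 2 = 22.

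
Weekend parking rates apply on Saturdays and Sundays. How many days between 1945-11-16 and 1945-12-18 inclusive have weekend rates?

1945-11-16 is a Friday.
The range spans 33 days (inclusive of both endpoints).
33 = 7 × 4 + 5, so there are 4 full weeks plus 5 extra days.
Each full week contributes 2 weekend days (Sat, Sun): 4 × 2 = 8.
The 5 extra days are Friday, Saturday, Sunday, Monday, Tuesday — 2 of them qualify.
Total: 8 + 2 = 10.

10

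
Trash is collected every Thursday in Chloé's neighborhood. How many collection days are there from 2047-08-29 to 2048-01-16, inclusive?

21 Thursdays

2047-08-29 is a Thursday.
From 2047-08-29 to 2048-01-16 is 141 days inclusive.
141 = 7 × 20 + 1, so there are 20 full weeks plus 1 extra day.
Each full week contributes one Thursday: 20 so far.
The 1 extra day is Thu — 1 of them qualifies.
Total: 20 + 1 = 21.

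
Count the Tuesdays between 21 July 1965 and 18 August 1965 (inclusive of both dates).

21 July 1965 is a Wednesday.
From 21 July 1965 to 18 August 1965 is 29 days inclusive.
29 = 7 × 4 + 1, so there are 4 full weeks plus 1 extra day.
Each full week contributes one Tuesday: 4 so far.
The 1 extra day is Wednesday — none qualify.
Total: 4 + 0 = 4.

4 Tuesdays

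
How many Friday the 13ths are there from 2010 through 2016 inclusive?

12

Friday-the-13ths by year:
2010: Aug
2011: May
2012: Jan, Apr, Jul
2013: Sep, Dec
2014: Jun
2015: Feb, Mar, Nov
2016: May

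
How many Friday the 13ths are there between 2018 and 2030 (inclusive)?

22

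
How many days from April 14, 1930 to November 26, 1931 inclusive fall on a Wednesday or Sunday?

169

April 14, 1930 is a Monday.
That's 592 days from start to end, counting both.
592 = 7 × 84 + 4, so there are 84 full weeks plus 4 extra days.
Each full week contributes 2 days from the set (Wed, Sun): 84 × 2 = 168.
The 4 extra days are Mon, Tue, Wed, Thu — 1 of them qualifies.
Total: 168 + 1 = 169.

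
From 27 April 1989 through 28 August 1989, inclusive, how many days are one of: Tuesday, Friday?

27 April 1989 is a Thursday.
That's 124 days from start to end, counting both.
124 = 7 × 17 + 5, so there are 17 full weeks plus 5 extra days.
Each full week contributes 2 days from the set (Tue, Fri): 17 × 2 = 34.
The 5 extra days are Thursday, Friday, Saturday, Sunday, Monday — 1 of them qualifies.
Total: 34 + 1 = 35.

35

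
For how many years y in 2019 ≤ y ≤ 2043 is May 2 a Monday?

3

Day of week of May 2 in each year:
2019: Thu, 2020: Sat, 2021: Sun, 2022: Mon ✓, 2023: Tue, 2024: Thu, 2025: Fri, 2026: Sat, 2027: Sun, 2028: Tue, 2029: Wed, 2030: Thu, 2031: Fri, 2032: Sun, 2033: Mon ✓, 2034: Tue, 2035: Wed, 2036: Fri, 2037: Sat, 2038: Sun, 2039: Mon ✓, 2040: Wed, 2041: Thu, 2042: Fri, 2043: Sat
Mondays: 2022, 2033, 2039.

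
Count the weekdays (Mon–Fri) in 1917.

261

1917-01-01 is a Monday.
That's 365 days from start to end, counting both.
365 = 7 × 52 + 1, so there are 52 full weeks plus 1 extra day.
Each full week contributes 5 weekdays (Mon–Fri): 52 × 5 = 260.
The 1 extra day is Mon — 1 of them qualifies.
Total: 260 + 1 = 261.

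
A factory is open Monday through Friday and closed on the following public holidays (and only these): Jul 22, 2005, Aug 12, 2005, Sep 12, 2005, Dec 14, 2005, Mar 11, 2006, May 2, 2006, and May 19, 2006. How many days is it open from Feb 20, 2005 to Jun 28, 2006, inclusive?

347

Feb 20, 2005 is a Sunday.
That's 494 days from start to end, counting both.
494 = 7 × 70 + 4, so there are 70 full weeks plus 4 extra days.
Each full week contributes 5 weekdays (Mon–Fri): 70 × 5 = 350.
The 4 extra days are Sun, Mon, Tue, Wed — 3 of them qualify.
Total: 350 + 3 = 353.
Holidays: Jul 22, 2005 (Fri); Aug 12, 2005 (Fri); Sep 12, 2005 (Mon); Dec 14, 2005 (Wed); Mar 11, 2006 (Sat); May 2, 2006 (Tue); May 19, 2006 (Fri).
6 of the 7 holidays fall on weekdays; the rest are weekends and were already excluded.
Business days: 353 − 6 = 347.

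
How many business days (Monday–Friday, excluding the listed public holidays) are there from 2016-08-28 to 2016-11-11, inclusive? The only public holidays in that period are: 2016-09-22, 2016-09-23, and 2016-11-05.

2016-08-28 is a Sunday.
From 2016-08-28 to 2016-11-11 is 76 days inclusive.
76 = 7 × 10 + 6, so there are 10 full weeks plus 6 extra days.
Each full week contributes 5 weekdays (Mon–Fri): 10 × 5 = 50.
The 6 extra days are Sunday, Monday, Tuesday, Wednesday, Thursday, Friday — 5 of them qualify.
Total: 50 + 5 = 55.
Holidays: 2016-09-22 (Thu); 2016-09-23 (Fri); 2016-11-05 (Sat).
2 of the 3 holidays fall on weekdays; the rest are weekends and were already excluded.
Business days: 55 − 2 = 53.

53 business days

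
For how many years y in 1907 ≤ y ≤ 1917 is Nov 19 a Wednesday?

1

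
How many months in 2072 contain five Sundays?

A month has five Sundays exactly when Sunday falls within its first (length − 28) days.
Jan: 31 days, starts Fri → 5 of Fri, Sat, Sun ✓
Feb: 29 days, starts Mon → 5 of Mon
Mar: 31 days, starts Tue → 5 of Tue, Wed, Thu
Apr: 30 days, starts Fri → 5 of Fri, Sat
May: 31 days, starts Sun → 5 of Sun, Mon, Tue ✓
Jun: 30 days, starts Wed → 5 of Wed, Thu
Jul: 31 days, starts Fri → 5 of Fri, Sat, Sun ✓
Aug: 31 days, starts Mon → 5 of Mon, Tue, Wed
Sep: 30 days, starts Thu → 5 of Thu, Fri
Oct: 31 days, starts Sat → 5 of Sat, Sun, Mon ✓
Nov: 30 days, starts Tue → 5 of Tue, Wed
Dec: 31 days, starts Thu → 5 of Thu, Fri, Sat
Months with five Sundays: Jan, May, Jul, Oct.

4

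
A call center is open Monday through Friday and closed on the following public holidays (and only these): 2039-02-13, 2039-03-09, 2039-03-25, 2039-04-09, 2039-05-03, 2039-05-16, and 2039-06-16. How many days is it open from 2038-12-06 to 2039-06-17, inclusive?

135 working days

2038-12-06 is a Monday.
From 2038-12-06 to 2039-06-17 is 194 days inclusive.
194 = 7 × 27 + 5, so there are 27 full weeks plus 5 extra days.
Each full week contributes 5 weekdays (Mon–Fri): 27 × 5 = 135.
The 5 extra days are Monday, Tuesday, Wednesday, Thursday, Friday — 5 of them qualify.
Total: 135 + 5 = 140.
Holidays: 2039-02-13 (Sun); 2039-03-09 (Wed); 2039-03-25 (Fri); 2039-04-09 (Sat); 2039-05-03 (Tue); 2039-05-16 (Mon); 2039-06-16 (Thu).
5 of the 7 holidays fall on weekdays; the rest are weekends and were already excluded.
Business days: 140 − 5 = 135.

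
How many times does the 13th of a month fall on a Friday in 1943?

1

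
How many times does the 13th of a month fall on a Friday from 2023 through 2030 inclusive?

14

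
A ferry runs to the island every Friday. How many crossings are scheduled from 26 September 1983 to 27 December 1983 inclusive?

26 September 1983 is a Monday.
The range spans 93 days (inclusive of both endpoints).
93 = 7 × 13 + 2, so there are 13 full weeks plus 2 extra days.
Each full week contributes one Friday: 13 so far.
The 2 extra days are Mon, Tue — none qualify.
Total: 13 + 0 = 13.

13 Fridays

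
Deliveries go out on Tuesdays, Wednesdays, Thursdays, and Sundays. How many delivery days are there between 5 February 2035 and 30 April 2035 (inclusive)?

48

5 February 2035 is a Monday.
The range spans 85 days (inclusive of both endpoints).
85 = 7 × 12 + 1, so there are 12 full weeks plus 1 extra day.
Each full week contributes 4 days from the set (Tue, Wed, Thu, Sun): 12 × 4 = 48.
The 1 extra day is Mon — none qualify.
Total: 48 + 0 = 48.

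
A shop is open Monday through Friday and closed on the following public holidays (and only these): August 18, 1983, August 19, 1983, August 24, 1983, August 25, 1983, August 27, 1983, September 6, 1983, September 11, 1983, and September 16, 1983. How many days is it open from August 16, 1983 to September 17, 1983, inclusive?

18

August 16, 1983 is a Tuesday.
That's 33 days from start to end, counting both.
33 = 7 × 4 + 5, so there are 4 full weeks plus 5 extra days.
Each full week contributes 5 weekdays (Mon–Fri): 4 × 5 = 20.
The 5 extra days are Tue, Wed, Thu, Fri, Sat — 4 of them qualify.
Total: 20 + 4 = 24.
Holidays: August 18, 1983 (Thu); August 19, 1983 (Fri); August 24, 1983 (Wed); August 25, 1983 (Thu); August 27, 1983 (Sat); September 6, 1983 (Tue); September 11, 1983 (Sun); September 16, 1983 (Fri).
6 of the 8 holidays fall on weekdays; the rest are weekends and were already excluded.
Business days: 24 − 6 = 18.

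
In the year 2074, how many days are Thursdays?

2074-01-01 is a Monday.
The range spans 365 days (inclusive of both endpoints).
365 = 7 × 52 + 1, so there are 52 full weeks plus 1 extra day.
Each full week contributes one Thursday: 52 so far.
The 1 extra day is Mon — none qualify.
Total: 52 + 0 = 52.

52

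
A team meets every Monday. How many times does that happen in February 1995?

4

1995-02-01 is a Wednesday.
The range spans 28 days (inclusive of both endpoints).
28 = 7 × 4, so the span is exactly 4 full weeks.
Each full week contributes one Monday: 4 so far.
Total: 4.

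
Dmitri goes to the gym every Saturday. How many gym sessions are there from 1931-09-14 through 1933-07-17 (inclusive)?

96

1931-09-14 is a Monday.
The range spans 673 days (inclusive of both endpoints).
673 = 7 × 96 + 1, so there are 96 full weeks plus 1 extra day.
Each full week contributes one Saturday: 96 so far.
The 1 extra day is Mon — none qualify.
Total: 96 + 0 = 96.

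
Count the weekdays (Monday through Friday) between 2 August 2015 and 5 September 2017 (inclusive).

547

2 August 2015 is a Sunday.
The range spans 766 days (inclusive of both endpoints).
766 = 7 × 109 + 3, so there are 109 full weeks plus 3 extra days.
Each full week contributes 5 weekdays (Mon–Fri): 109 × 5 = 545.
The 3 extra days are Sun, Mon, Tue — 2 of them qualify.
Total: 545 + 2 = 547.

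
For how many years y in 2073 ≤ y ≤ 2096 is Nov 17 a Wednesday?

Day of week of November 17 in each year:
2073: Fri, 2074: Sat, 2075: Sun, 2076: Tue, 2077: Wed ✓, 2078: Thu, 2079: Fri, 2080: Sun, 2081: Mon, 2082: Tue, 2083: Wed ✓, 2084: Fri, 2085: Sat, 2086: Sun, 2087: Mon, 2088: Wed ✓, 2089: Thu, 2090: Fri, 2091: Sat, 2092: Mon, 2093: Tue, 2094: Wed ✓, 2095: Thu, 2096: Sat
Wednesdays: 2077, 2083, 2088, 2094.

4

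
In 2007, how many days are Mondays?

1 January 2007 is a Monday.
The range spans 365 days (inclusive of both endpoints).
365 = 7 × 52 + 1, so there are 52 full weeks plus 1 extra day.
Each full week contributes one Monday: 52 so far.
The 1 extra day is Mon — 1 of them qualifies.
Total: 52 + 1 = 53.

53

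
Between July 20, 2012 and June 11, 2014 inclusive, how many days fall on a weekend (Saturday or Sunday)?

July 20, 2012 is a Friday.
From July 20, 2012 to June 11, 2014 is 692 days inclusive.
692 = 7 × 98 + 6, so there are 98 full weeks plus 6 extra days.
Each full week contributes 2 weekend days (Sat, Sun): 98 × 2 = 196.
The 6 extra days are Fri, Sat, Sun, Mon, Tue, Wed — 2 of them qualify.
Total: 196 + 2 = 198.

198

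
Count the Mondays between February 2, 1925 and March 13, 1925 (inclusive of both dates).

February 2, 1925 is a Monday.
From February 2, 1925 to March 13, 1925 is 40 days inclusive.
40 = 7 × 5 + 5, so there are 5 full weeks plus 5 extra days.
Each full week contributes one Monday: 5 so far.
The 5 extra days are Monday, Tuesday, Wednesday, Thursday, Friday — 1 of them qualifies.
Total: 5 + 1 = 6.

6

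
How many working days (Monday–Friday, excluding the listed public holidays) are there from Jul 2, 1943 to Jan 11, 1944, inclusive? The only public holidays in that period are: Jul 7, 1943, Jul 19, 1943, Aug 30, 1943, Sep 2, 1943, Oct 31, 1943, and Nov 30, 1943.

Jul 2, 1943 is a Friday.
From Jul 2, 1943 to Jan 11, 1944 is 194 days inclusive.
194 = 7 × 27 + 5, so there are 27 full weeks plus 5 extra days.
Each full week contributes 5 weekdays (Mon–Fri): 27 × 5 = 135.
The 5 extra days are Fri, Sat, Sun, Mon, Tue — 3 of them qualify.
Total: 135 + 3 = 138.
Holidays: Jul 7, 1943 (Wed); Jul 19, 1943 (Mon); Aug 30, 1943 (Mon); Sep 2, 1943 (Thu); Oct 31, 1943 (Sun); Nov 30, 1943 (Tue).
5 of the 6 holidays fall on weekdays; the rest are weekends and were already excluded.
Business days: 138 − 5 = 133.

133 working days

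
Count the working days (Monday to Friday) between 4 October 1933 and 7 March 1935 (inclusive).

372

4 October 1933 is a Wednesday.
That's 520 days from start to end, counting both.
520 = 7 × 74 + 2, so there are 74 full weeks plus 2 extra days.
Each full week contributes 5 weekdays (Mon–Fri): 74 × 5 = 370.
The 2 extra days are Wednesday, Thursday — 2 of them qualify.
Total: 370 + 2 = 372.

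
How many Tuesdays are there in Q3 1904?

1 July 1904 is a Friday.
The range spans 92 days (inclusive of both endpoints).
92 = 7 × 13 + 1, so there are 13 full weeks plus 1 extra day.
Each full week contributes one Tuesday: 13 so far.
The 1 extra day is Friday — none qualify.
Total: 13 + 0 = 13.

13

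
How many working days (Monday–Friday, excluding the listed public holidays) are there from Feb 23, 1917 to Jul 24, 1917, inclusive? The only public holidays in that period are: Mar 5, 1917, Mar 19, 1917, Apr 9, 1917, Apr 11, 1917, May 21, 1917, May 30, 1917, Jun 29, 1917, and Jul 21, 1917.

101 working days

Feb 23, 1917 is a Friday.
The range spans 152 days (inclusive of both endpoints).
152 = 7 × 21 + 5, so there are 21 full weeks plus 5 extra days.
Each full week contributes 5 weekdays (Mon–Fri): 21 × 5 = 105.
The 5 extra days are Fri, Sat, Sun, Mon, Tue — 3 of them qualify.
Total: 105 + 3 = 108.
Holidays: Mar 5, 1917 (Mon); Mar 19, 1917 (Mon); Apr 9, 1917 (Mon); Apr 11, 1917 (Wed); May 21, 1917 (Mon); May 30, 1917 (Wed); Jun 29, 1917 (Fri); Jul 21, 1917 (Sat).
7 of the 8 holidays fall on weekdays; the rest are weekends and were already excluded.
Business days: 108 − 7 = 101.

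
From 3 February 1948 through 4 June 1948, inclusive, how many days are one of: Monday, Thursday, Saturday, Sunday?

69

3 February 1948 is a Tuesday.
That's 123 days from start to end, counting both.
123 = 7 × 17 + 4, so there are 17 full weeks plus 4 extra days.
Each full week contributes 4 days from the set (Mon, Thu, Sat, Sun): 17 × 4 = 68.
The 4 extra days are Tue, Wed, Thu, Fri — 1 of them qualifies.
Total: 68 + 1 = 69.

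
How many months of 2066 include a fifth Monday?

4

A month has five Mondays exactly when Monday falls within its first (length − 28) days.
Jan: 31 days, starts Fri → 5 of Fri, Sat, Sun
Feb: 28 days, starts Mon → 5 of (none)
Mar: 31 days, starts Mon → 5 of Mon, Tue, Wed ✓
Apr: 30 days, starts Thu → 5 of Thu, Fri
May: 31 days, starts Sat → 5 of Sat, Sun, Mon ✓
Jun: 30 days, starts Tue → 5 of Tue, Wed
Jul: 31 days, starts Thu → 5 of Thu, Fri, Sat
Aug: 31 days, starts Sun → 5 of Sun, Mon, Tue ✓
Sep: 30 days, starts Wed → 5 of Wed, Thu
Oct: 31 days, starts Fri → 5 of Fri, Sat, Sun
Nov: 30 days, starts Mon → 5 of Mon, Tue ✓
Dec: 31 days, starts Wed → 5 of Wed, Thu, Fri
Months with five Mondays: Mar, May, Aug, Nov.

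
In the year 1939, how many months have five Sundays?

A month has five Sundays exactly when Sunday falls within its first (length − 28) days.
Jan: 31 days, starts Sun → 5 of Sun, Mon, Tue ✓
Feb: 28 days, starts Wed → 5 of (none)
Mar: 31 days, starts Wed → 5 of Wed, Thu, Fri
Apr: 30 days, starts Sat → 5 of Sat, Sun ✓
May: 31 days, starts Mon → 5 of Mon, Tue, Wed
Jun: 30 days, starts Thu → 5 of Thu, Fri
Jul: 31 days, starts Sat → 5 of Sat, Sun, Mon ✓
Aug: 31 days, starts Tue → 5 of Tue, Wed, Thu
Sep: 30 days, starts Fri → 5 of Fri, Sat
Oct: 31 days, starts Sun → 5 of Sun, Mon, Tue ✓
Nov: 30 days, starts Wed → 5 of Wed, Thu
Dec: 31 days, starts Fri → 5 of Fri, Sat, Sun ✓
Months with five Sundays: Jan, Apr, Jul, Oct, Dec.

5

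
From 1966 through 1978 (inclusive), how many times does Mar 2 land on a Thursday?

3

Day of week of March 2 in each year:
1966: Wed, 1967: Thu ✓, 1968: Sat, 1969: Sun, 1970: Mon, 1971: Tue, 1972: Thu ✓, 1973: Fri, 1974: Sat, 1975: Sun, 1976: Tue, 1977: Wed, 1978: Thu ✓
Thursdays: 1967, 1972, 1978.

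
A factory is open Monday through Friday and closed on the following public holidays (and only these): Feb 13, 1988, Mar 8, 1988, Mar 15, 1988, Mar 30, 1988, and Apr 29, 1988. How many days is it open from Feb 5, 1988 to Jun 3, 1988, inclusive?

82 working days

Feb 5, 1988 is a Friday.
The range spans 120 days (inclusive of both endpoints).
120 = 7 × 17 + 1, so there are 17 full weeks plus 1 extra day.
Each full week contributes 5 weekdays (Mon–Fri): 17 × 5 = 85.
The 1 extra day is Friday — 1 of them qualifies.
Total: 85 + 1 = 86.
Holidays: Feb 13, 1988 (Sat); Mar 8, 1988 (Tue); Mar 15, 1988 (Tue); Mar 30, 1988 (Wed); Apr 29, 1988 (Fri).
4 of the 5 holidays fall on weekdays; the rest are weekends and were already excluded.
Business days: 86 − 4 = 82.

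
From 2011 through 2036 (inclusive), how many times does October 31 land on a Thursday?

Day of week of October 31 in each year:
2011: Mon, 2012: Wed, 2013: Thu ✓, 2014: Fri, 2015: Sat, 2016: Mon, 2017: Tue, 2018: Wed, 2019: Thu ✓, 2020: Sat, 2021: Sun, 2022: Mon, 2023: Tue, 2024: Thu ✓, 2025: Fri, 2026: Sat, 2027: Sun, 2028: Tue, 2029: Wed, 2030: Thu ✓, 2031: Fri, 2032: Sun, 2033: Mon, 2034: Tue, 2035: Wed, 2036: Fri
Thursdays: 2013, 2019, 2024, 2030.

4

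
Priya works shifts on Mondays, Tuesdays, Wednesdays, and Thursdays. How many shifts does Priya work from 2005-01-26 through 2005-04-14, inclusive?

2005-01-26 is a Wednesday.
From 2005-01-26 to 2005-04-14 is 79 days inclusive.
79 = 7 × 11 + 2, so there are 11 full weeks plus 2 extra days.
Each full week contributes 4 days from the set (Mon, Tue, Wed, Thu): 11 × 4 = 44.
The 2 extra days are Wed, Thu — 2 of them qualify.
Total: 44 + 2 = 46.

46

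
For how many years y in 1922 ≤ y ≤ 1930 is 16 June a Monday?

2

Day of week of June 16 in each year:
1922: Fri, 1923: Sat, 1924: Mon ✓, 1925: Tue, 1926: Wed, 1927: Thu, 1928: Sat, 1929: Sun, 1930: Mon ✓
Mondays: 1924, 1930.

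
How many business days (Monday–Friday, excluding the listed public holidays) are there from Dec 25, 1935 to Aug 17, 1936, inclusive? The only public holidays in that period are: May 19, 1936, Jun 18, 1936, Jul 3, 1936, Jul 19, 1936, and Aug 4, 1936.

Dec 25, 1935 is a Wednesday.
From Dec 25, 1935 to Aug 17, 1936 is 237 days inclusive.
237 = 7 × 33 + 6, so there are 33 full weeks plus 6 extra days.
Each full week contributes 5 weekdays (Mon–Fri): 33 × 5 = 165.
The 6 extra days are Wed, Thu, Fri, Sat, Sun, Mon — 4 of them qualify.
Total: 165 + 4 = 169.
Holidays: May 19, 1936 (Tue); Jun 18, 1936 (Thu); Jul 3, 1936 (Fri); Jul 19, 1936 (Sun); Aug 4, 1936 (Tue).
4 of the 5 holidays fall on weekdays; the rest are weekends and were already excluded.
Business days: 169 − 4 = 165.

165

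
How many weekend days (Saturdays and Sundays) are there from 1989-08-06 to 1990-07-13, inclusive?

97

1989-08-06 is a Sunday.
That's 342 days from start to end, counting both.
342 = 7 × 48 + 6, so there are 48 full weeks plus 6 extra days.
Each full week contributes 2 weekend days (Sat, Sun): 48 × 2 = 96.
The 6 extra days are Sunday, Monday, Tuesday, Wednesday, Thursday, Friday — 1 of them qualifies.
Total: 96 + 1 = 97.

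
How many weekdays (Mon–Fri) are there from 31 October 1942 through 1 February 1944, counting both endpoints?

31 October 1942 is a Saturday.
The range spans 459 days (inclusive of both endpoints).
459 = 7 × 65 + 4, so there are 65 full weeks plus 4 extra days.
Each full week contributes 5 weekdays (Mon–Fri): 65 × 5 = 325.
The 4 extra days are Sat, Sun, Mon, Tue — 2 of them qualify.
Total: 325 + 2 = 327.

327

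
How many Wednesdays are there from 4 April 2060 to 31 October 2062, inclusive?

4 April 2060 is a Sunday.
From 4 April 2060 to 31 October 2062 is 941 days inclusive.
941 = 7 × 134 + 3, so there are 134 full weeks plus 3 extra days.
Each full week contributes one Wednesday: 134 so far.
The 3 extra days are Sun, Mon, Tue — none qualify.
Total: 134 + 0 = 134.

134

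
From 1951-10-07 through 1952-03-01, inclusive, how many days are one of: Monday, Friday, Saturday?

63

1951-10-07 is a Sunday.
That's 147 days from start to end, counting both.
147 = 7 × 21, so the span is exactly 21 full weeks.
Each full week contributes 3 days from the set (Mon, Fri, Sat): 21 × 3 = 63.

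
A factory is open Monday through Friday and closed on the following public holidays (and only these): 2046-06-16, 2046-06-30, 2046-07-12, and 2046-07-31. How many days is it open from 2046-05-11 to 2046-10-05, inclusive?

104

2046-05-11 is a Friday.
That's 148 days from start to end, counting both.
148 = 7 × 21 + 1, so there are 21 full weeks plus 1 extra day.
Each full week contributes 5 weekdays (Mon–Fri): 21 × 5 = 105.
The 1 extra day is Friday — 1 of them qualifies.
Total: 105 + 1 = 106.
Holidays: 2046-06-16 (Sat); 2046-06-30 (Sat); 2046-07-12 (Thu); 2046-07-31 (Tue).
2 of the 4 holidays fall on weekdays; the rest are weekends and were already excluded.
Business days: 106 − 2 = 104.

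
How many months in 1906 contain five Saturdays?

4

A month has five Saturdays exactly when Saturday falls within its first (length − 28) days.
Jan: 31 days, starts Mon → 5 of Mon, Tue, Wed
Feb: 28 days, starts Thu → 5 of (none)
Mar: 31 days, starts Thu → 5 of Thu, Fri, Sat ✓
Apr: 30 days, starts Sun → 5 of Sun, Mon
May: 31 days, starts Tue → 5 of Tue, Wed, Thu
Jun: 30 days, starts Fri → 5 of Fri, Sat ✓
Jul: 31 days, starts Sun → 5 of Sun, Mon, Tue
Aug: 31 days, starts Wed → 5 of Wed, Thu, Fri
Sep: 30 days, starts Sat → 5 of Sat, Sun ✓
Oct: 31 days, starts Mon → 5 of Mon, Tue, Wed
Nov: 30 days, starts Thu → 5 of Thu, Fri
Dec: 31 days, starts Sat → 5 of Sat, Sun, Mon ✓
Months with five Saturdays: Mar, Jun, Sep, Dec.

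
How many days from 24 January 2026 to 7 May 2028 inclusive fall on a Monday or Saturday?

24 January 2026 is a Saturday.
The range spans 835 days (inclusive of both endpoints).
835 = 7 × 119 + 2, so there are 119 full weeks plus 2 extra days.
Each full week contributes 2 days from the set (Mon, Sat): 119 × 2 = 238.
The 2 extra days are Sat, Sun — 1 of them qualifies.
Total: 238 + 1 = 239.

239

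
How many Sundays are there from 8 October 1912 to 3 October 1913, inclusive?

51 Sundays

8 October 1912 is a Tuesday.
The range spans 361 days (inclusive of both endpoints).
361 = 7 × 51 + 4, so there are 51 full weeks plus 4 extra days.
Each full week contributes one Sunday: 51 so far.
The 4 extra days are Tuesday, Wednesday, Thursday, Friday — none qualify.
Total: 51 + 0 = 51.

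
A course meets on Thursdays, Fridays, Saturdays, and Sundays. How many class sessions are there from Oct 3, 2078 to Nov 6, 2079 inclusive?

228

Oct 3, 2078 is a Monday.
From Oct 3, 2078 to Nov 6, 2079 is 400 days inclusive.
400 = 7 × 57 + 1, so there are 57 full weeks plus 1 extra day.
Each full week contributes 4 days from the set (Thu, Fri, Sat, Sun): 57 × 4 = 228.
The 1 extra day is Monday — none qualify.
Total: 228 + 0 = 228.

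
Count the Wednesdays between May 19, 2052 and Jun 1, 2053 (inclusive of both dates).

54

May 19, 2052 is a Sunday.
The range spans 379 days (inclusive of both endpoints).
379 = 7 × 54 + 1, so there are 54 full weeks plus 1 extra day.
Each full week contributes one Wednesday: 54 so far.
The 1 extra day is Sunday — none qualify.
Total: 54 + 0 = 54.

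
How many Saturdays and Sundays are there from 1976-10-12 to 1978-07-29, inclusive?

1976-10-12 is a Tuesday.
From 1976-10-12 to 1978-07-29 is 656 days inclusive.
656 = 7 × 93 + 5, so there are 93 full weeks plus 5 extra days.
Each full week contributes 2 weekend days (Sat, Sun): 93 × 2 = 186.
The 5 extra days are Tue, Wed, Thu, Fri, Sat — 1 of them qualifies.
Total: 186 + 1 = 187.

187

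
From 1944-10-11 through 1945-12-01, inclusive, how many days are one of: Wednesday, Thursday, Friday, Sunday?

1944-10-11 is a Wednesday.
That's 417 days from start to end, counting both.
417 = 7 × 59 + 4, so there are 59 full weeks plus 4 extra days.
Each full week contributes 4 days from the set (Wed, Thu, Fri, Sun): 59 × 4 = 236.
The 4 extra days are Wednesday, Thursday, Friday, Saturday — 3 of them qualify.
Total: 236 + 3 = 239.

239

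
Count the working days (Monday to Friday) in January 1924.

1924-01-01 is a Tuesday.
That's 31 days from start to end, counting both.
31 = 7 × 4 + 3, so there are 4 full weeks plus 3 extra days.
Each full week contributes 5 weekdays (Mon–Fri): 4 × 5 = 20.
The 3 extra days are Tue, Wed, Thu — 3 of them qualify.
Total: 20 + 3 = 23.

23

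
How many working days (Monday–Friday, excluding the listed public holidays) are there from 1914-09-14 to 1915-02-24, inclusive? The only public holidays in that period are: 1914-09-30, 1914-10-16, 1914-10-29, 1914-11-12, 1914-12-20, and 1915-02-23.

1914-09-14 is a Monday.
That's 164 days from start to end, counting both.
164 = 7 × 23 + 3, so there are 23 full weeks plus 3 extra days.
Each full week contributes 5 weekdays (Mon–Fri): 23 × 5 = 115.
The 3 extra days are Mon, Tue, Wed — 3 of them qualify.
Total: 115 + 3 = 118.
Holidays: 1914-09-30 (Wed); 1914-10-16 (Fri); 1914-10-29 (Thu); 1914-11-12 (Thu); 1914-12-20 (Sun); 1915-02-23 (Tue).
5 of the 6 holidays fall on weekdays; the rest are weekends and were already excluded.
Business days: 118 − 5 = 113.

113 working days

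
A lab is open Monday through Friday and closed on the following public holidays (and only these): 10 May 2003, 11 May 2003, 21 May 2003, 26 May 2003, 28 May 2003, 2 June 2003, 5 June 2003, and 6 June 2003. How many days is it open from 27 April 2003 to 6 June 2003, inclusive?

24

27 April 2003 is a Sunday.
From 27 April 2003 to 6 June 2003 is 41 days inclusive.
41 = 7 × 5 + 6, so there are 5 full weeks plus 6 extra days.
Each full week contributes 5 weekdays (Mon–Fri): 5 × 5 = 25.
The 6 extra days are Sunday, Monday, Tuesday, Wednesday, Thursday, Friday — 5 of them qualify.
Total: 25 + 5 = 30.
Holidays: 10 May 2003 (Sat); 11 May 2003 (Sun); 21 May 2003 (Wed); 26 May 2003 (Mon); 28 May 2003 (Wed); 2 June 2003 (Mon); 5 June 2003 (Thu); 6 June 2003 (Fri).
6 of the 8 holidays fall on weekdays; the rest are weekends and were already excluded.
Business days: 30 − 6 = 24.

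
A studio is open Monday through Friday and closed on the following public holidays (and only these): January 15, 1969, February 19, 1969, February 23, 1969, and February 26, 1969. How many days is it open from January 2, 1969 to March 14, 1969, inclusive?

49 business days

January 2, 1969 is a Thursday.
From January 2, 1969 to March 14, 1969 is 72 days inclusive.
72 = 7 × 10 + 2, so there are 10 full weeks plus 2 extra days.
Each full week contributes 5 weekdays (Mon–Fri): 10 × 5 = 50.
The 2 extra days are Thu, Fri — 2 of them qualify.
Total: 50 + 2 = 52.
Holidays: January 15, 1969 (Wed); February 19, 1969 (Wed); February 23, 1969 (Sun); February 26, 1969 (Wed).
3 of the 4 holidays fall on weekdays; the rest are weekends and were already excluded.
Business days: 52 − 3 = 49.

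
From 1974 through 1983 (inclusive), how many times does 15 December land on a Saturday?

1

Day of week of December 15 in each year:
1974: Sun, 1975: Mon, 1976: Wed, 1977: Thu, 1978: Fri, 1979: Sat ✓, 1980: Mon, 1981: Tue, 1982: Wed, 1983: Thu
Saturdays: 1979.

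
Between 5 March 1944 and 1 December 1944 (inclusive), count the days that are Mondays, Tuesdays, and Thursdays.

117

5 March 1944 is a Sunday.
From 5 March 1944 to 1 December 1944 is 272 days inclusive.
272 = 7 × 38 + 6, so there are 38 full weeks plus 6 extra days.
Each full week contributes 3 days from the set (Mon, Tue, Thu): 38 × 3 = 114.
The 6 extra days are Sun, Mon, Tue, Wed, Thu, Fri — 3 of them qualify.
Total: 114 + 3 = 117.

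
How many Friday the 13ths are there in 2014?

The 13th falls on a Friday when the month's 13th has weekday Fri.
Jan 13 is Mon; Feb 13 is Thu; Mar 13 is Thu; Apr 13 is Sun; May 13 is Tue; Jun 13 is Fri ✓; Jul 13 is Sun; Aug 13 is Wed; Sep 13 is Sat; Oct 13 is Mon; Nov 13 is Thu; Dec 13 is Sat.
Friday the 13ths: Jun.

1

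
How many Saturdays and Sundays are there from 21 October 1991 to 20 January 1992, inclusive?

26

21 October 1991 is a Monday.
The range spans 92 days (inclusive of both endpoints).
92 = 7 × 13 + 1, so there are 13 full weeks plus 1 extra day.
Each full week contributes 2 weekend days (Sat, Sun): 13 × 2 = 26.
The 1 extra day is Mon — none qualify.
Total: 26 + 0 = 26.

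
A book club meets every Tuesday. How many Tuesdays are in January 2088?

4

January 1, 2088 is a Thursday.
That's 31 days from start to end, counting both.
31 = 7 × 4 + 3, so there are 4 full weeks plus 3 extra days.
Each full week contributes one Tuesday: 4 so far.
The 3 extra days are Thu, Fri, Sat — none qualify.
Total: 4 + 0 = 4.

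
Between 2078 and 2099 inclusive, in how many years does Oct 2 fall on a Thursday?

Day of week of October 2 in each year:
2078: Sun, 2079: Mon, 2080: Wed, 2081: Thu ✓, 2082: Fri, 2083: Sat, 2084: Mon, 2085: Tue, 2086: Wed, 2087: Thu ✓, 2088: Sat, 2089: Sun, 2090: Mon, 2091: Tue, 2092: Thu ✓, 2093: Fri, 2094: Sat, 2095: Sun, 2096: Tue, 2097: Wed, 2098: Thu ✓, 2099: Fri
Thursdays: 2081, 2087, 2092, 2098.

4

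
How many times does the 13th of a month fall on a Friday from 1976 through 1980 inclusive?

Friday-the-13ths by year:
1976: Feb, Aug
1977: May
1978: Jan, Oct
1979: Apr, Jul
1980: Jun

8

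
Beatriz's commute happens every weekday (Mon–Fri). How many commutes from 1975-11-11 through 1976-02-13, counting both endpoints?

1975-11-11 is a Tuesday.
That's 95 days from start to end, counting both.
95 = 7 × 13 + 4, so there are 13 full weeks plus 4 extra days.
Each full week contributes 5 weekdays (Mon–Fri): 13 × 5 = 65.
The 4 extra days are Tuesday, Wednesday, Thursday, Friday — 4 of them qualify.
Total: 65 + 4 = 69.

69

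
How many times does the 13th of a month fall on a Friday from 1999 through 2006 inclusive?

12

Friday-the-13ths by year:
1999: Aug
2000: Oct
2001: Apr, Jul
2002: Sep, Dec
2003: Jun
2004: Feb, Aug
2005: May
2006: Jan, Oct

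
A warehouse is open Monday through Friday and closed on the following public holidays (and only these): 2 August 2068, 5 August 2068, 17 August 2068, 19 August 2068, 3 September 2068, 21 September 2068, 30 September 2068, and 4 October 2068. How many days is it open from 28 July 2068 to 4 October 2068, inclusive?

44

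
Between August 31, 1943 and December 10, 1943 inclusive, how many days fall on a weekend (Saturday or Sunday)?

August 31, 1943 is a Tuesday.
From August 31, 1943 to December 10, 1943 is 102 days inclusive.
102 = 7 × 14 + 4, so there are 14 full weeks plus 4 extra days.
Each full week contributes 2 weekend days (Sat, Sun): 14 × 2 = 28.
The 4 extra days are Tue, Wed, Thu, Fri — none qualify.
Total: 28 + 0 = 28.

28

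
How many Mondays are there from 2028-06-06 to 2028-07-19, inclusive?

2028-06-06 is a Tuesday.
The range spans 44 days (inclusive of both endpoints).
44 = 7 × 6 + 2, so there are 6 full weeks plus 2 extra days.
Each full week contributes one Monday: 6 so far.
The 2 extra days are Tuesday, Wednesday — none qualify.
Total: 6 + 0 = 6.

6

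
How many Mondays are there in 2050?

1 January 2050 is a Saturday.
From 1 January 2050 to 31 December 2050 is 365 days inclusive.
365 = 7 × 52 + 1, so there are 52 full weeks plus 1 extra day.
Each full week contributes one Monday: 52 so far.
The 1 extra day is Saturday — none qualify.
Total: 52 + 0 = 52.

52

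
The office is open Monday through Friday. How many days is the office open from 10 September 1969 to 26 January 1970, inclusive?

99 weekdays

10 September 1969 is a Wednesday.
That's 139 days from start to end, counting both.
139 = 7 × 19 + 6, so there are 19 full weeks plus 6 extra days.
Each full week contributes 5 weekdays (Mon–Fri): 19 × 5 = 95.
The 6 extra days are Wednesday, Thursday, Friday, Saturday, Sunday, Monday — 4 of them qualify.
Total: 95 + 4 = 99.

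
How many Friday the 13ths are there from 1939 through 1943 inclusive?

9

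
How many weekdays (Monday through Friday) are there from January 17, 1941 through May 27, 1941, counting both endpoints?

93 weekdays

January 17, 1941 is a Friday.
That's 131 days from start to end, counting both.
131 = 7 × 18 + 5, so there are 18 full weeks plus 5 extra days.
Each full week contributes 5 weekdays (Mon–Fri): 18 × 5 = 90.
The 5 extra days are Fri, Sat, Sun, Mon, Tue — 3 of them qualify.
Total: 90 + 3 = 93.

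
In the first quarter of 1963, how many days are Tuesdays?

1 January 1963 is a Tuesday.
From 1 January 1963 to 31 March 1963 is 90 days inclusive.
90 = 7 × 12 + 6, so there are 12 full weeks plus 6 extra days.
Each full week contributes one Tuesday: 12 so far.
The 6 extra days are Tue, Wed, Thu, Fri, Sat, Sun — 1 of them qualifies.
Total: 12 + 1 = 13.

13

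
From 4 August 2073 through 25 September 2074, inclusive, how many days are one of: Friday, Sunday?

4 August 2073 is a Friday.
The range spans 418 days (inclusive of both endpoints).
418 = 7 × 59 + 5, so there are 59 full weeks plus 5 extra days.
Each full week contributes 2 days from the set (Fri, Sun): 59 × 2 = 118.
The 5 extra days are Fri, Sat, Sun, Mon, Tue — 2 of them qualify.
Total: 118 + 2 = 120.

120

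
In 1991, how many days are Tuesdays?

1 January 1991 is a Tuesday.
The range spans 365 days (inclusive of both endpoints).
365 = 7 × 52 + 1, so there are 52 full weeks plus 1 extra day.
Each full week contributes one Tuesday: 52 so far.
The 1 extra day is Tuesday — 1 of them qualifies.
Total: 52 + 1 = 53.

53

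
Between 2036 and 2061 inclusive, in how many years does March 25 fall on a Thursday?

Day of week of March 25 in each year:
2036: Tue, 2037: Wed, 2038: Thu ✓, 2039: Fri, 2040: Sun, 2041: Mon, 2042: Tue, 2043: Wed, 2044: Fri, 2045: Sat, 2046: Sun, 2047: Mon, 2048: Wed, 2049: Thu ✓, 2050: Fri, 2051: Sat, 2052: Mon, 2053: Tue, 2054: Wed, 2055: Thu ✓, 2056: Sat, 2057: Sun, 2058: Mon, 2059: Tue, 2060: Thu ✓, 2061: Fri
Thursdays: 2038, 2049, 2055, 2060.

4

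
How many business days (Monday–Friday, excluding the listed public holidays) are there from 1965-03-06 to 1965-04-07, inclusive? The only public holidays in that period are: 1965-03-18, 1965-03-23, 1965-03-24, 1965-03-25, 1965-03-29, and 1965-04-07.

1965-03-06 is a Saturday.
That's 33 days from start to end, counting both.
33 = 7 × 4 + 5, so there are 4 full weeks plus 5 extra days.
Each full week contributes 5 weekdays (Mon–Fri): 4 × 5 = 20.
The 5 extra days are Saturday, Sunday, Monday, Tuesday, Wednesday — 3 of them qualify.
Total: 20 + 3 = 23.
Holidays: 1965-03-18 (Thu); 1965-03-23 (Tue); 1965-03-24 (Wed); 1965-03-25 (Thu); 1965-03-29 (Mon); 1965-04-07 (Wed).
All 6 holidays fall on weekdays, so subtract 6.
Business days: 23 − 6 = 17.

17 business days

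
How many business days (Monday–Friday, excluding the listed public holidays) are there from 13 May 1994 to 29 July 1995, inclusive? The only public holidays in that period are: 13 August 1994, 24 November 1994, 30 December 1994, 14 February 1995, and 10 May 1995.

312

13 May 1994 is a Friday.
That's 443 days from start to end, counting both.
443 = 7 × 63 + 2, so there are 63 full weeks plus 2 extra days.
Each full week contributes 5 weekdays (Mon–Fri): 63 × 5 = 315.
The 2 extra days are Friday, Saturday — 1 of them qualifies.
Total: 315 + 1 = 316.
Holidays: 13 August 1994 (Sat); 24 November 1994 (Thu); 30 December 1994 (Fri); 14 February 1995 (Tue); 10 May 1995 (Wed).
4 of the 5 holidays fall on weekdays; the rest are weekends and were already excluded.
Business days: 316 − 4 = 312.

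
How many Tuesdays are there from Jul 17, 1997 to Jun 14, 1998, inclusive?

47 Tuesdays

Jul 17, 1997 is a Thursday.
The range spans 333 days (inclusive of both endpoints).
333 = 7 × 47 + 4, so there are 47 full weeks plus 4 extra days.
Each full week contributes one Tuesday: 47 so far.
The 4 extra days are Thursday, Friday, Saturday, Sunday — none qualify.
Total: 47 + 0 = 47.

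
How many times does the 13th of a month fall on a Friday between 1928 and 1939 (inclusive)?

22

Friday-the-13ths by year:
1928: Jan, Apr, Jul
1929: Sep, Dec
1930: Jun
1931: Feb, Mar, Nov
1932: May
1933: Jan, Oct
1934: Apr, Jul
1935: Sep, Dec
1936: Mar, Nov
1937: Aug
1938: May
1939: Jan, Oct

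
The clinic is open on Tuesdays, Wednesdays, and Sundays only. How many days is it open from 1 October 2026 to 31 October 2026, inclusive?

1 October 2026 is a Thursday.
From 1 October 2026 to 31 October 2026 is 31 days inclusive.
31 = 7 × 4 + 3, so there are 4 full weeks plus 3 extra days.
Each full week contributes 3 days from the set (Tue, Wed, Sun): 4 × 3 = 12.
The 3 extra days are Thu, Fri, Sat — none qualify.
Total: 12 + 0 = 12.

12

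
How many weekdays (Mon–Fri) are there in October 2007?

23

2007-10-01 is a Monday.
From 2007-10-01 to 2007-10-31 is 31 days inclusive.
31 = 7 × 4 + 3, so there are 4 full weeks plus 3 extra days.
Each full week contributes 5 weekdays (Mon–Fri): 4 × 5 = 20.
The 3 extra days are Mon, Tue, Wed — 3 of them qualify.
Total: 20 + 3 = 23.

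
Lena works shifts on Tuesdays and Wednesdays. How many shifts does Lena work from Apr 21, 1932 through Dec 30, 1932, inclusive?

72

Apr 21, 1932 is a Thursday.
That's 254 days from start to end, counting both.
254 = 7 × 36 + 2, so there are 36 full weeks plus 2 extra days.
Each full week contributes 2 days from the set (Tue, Wed): 36 × 2 = 72.
The 2 extra days are Thursday, Friday — none qualify.
Total: 72 + 0 = 72.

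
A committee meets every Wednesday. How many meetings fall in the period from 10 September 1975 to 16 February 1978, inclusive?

10 September 1975 is a Wednesday.
The range spans 891 days (inclusive of both endpoints).
891 = 7 × 127 + 2, so there are 127 full weeks plus 2 extra days.
Each full week contributes one Wednesday: 127 so far.
The 2 extra days are Wednesday, Thursday — 1 of them qualifies.
Total: 127 + 1 = 128.

128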